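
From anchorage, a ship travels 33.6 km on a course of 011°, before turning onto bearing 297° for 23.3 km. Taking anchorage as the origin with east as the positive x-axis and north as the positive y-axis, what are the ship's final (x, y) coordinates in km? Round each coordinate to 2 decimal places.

Leg 1 (011°, 33.6 km): east 33.6 sin 11° = 6.41, north 33.6 cos 11° = 32.98
Leg 2 (297°, 23.3 km): east 23.3 sin 297° = -20.76, north 23.3 cos 297° = 10.58
Summing: -14.35 km east, 43.56 km north → (-14.35, 43.56).

(-14.35, 43.56)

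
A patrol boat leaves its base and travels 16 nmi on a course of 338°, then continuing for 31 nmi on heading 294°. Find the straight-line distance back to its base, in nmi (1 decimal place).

43.9 nmi

Leg 1 (338°, 16 nmi): east 16 sin 338° = -5.99, north 16 cos 338° = 14.83
Leg 2 (294°, 31 nmi): east 31 sin 294° = -28.32, north 31 cos 294° = 12.61
Net: -34.31 east, 27.44 north. Distance = √((-34.31)² + (27.44)²) = 43.938 nmi.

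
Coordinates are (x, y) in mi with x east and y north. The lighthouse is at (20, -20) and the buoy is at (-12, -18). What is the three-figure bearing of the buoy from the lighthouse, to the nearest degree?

Δeast = -12 − 20 = -32.00; Δnorth = -18 − -20 = 2.00.
Bearing = atan2(Δeast, Δnorth) mod 360° = 273.58° ≈ 274°.

274°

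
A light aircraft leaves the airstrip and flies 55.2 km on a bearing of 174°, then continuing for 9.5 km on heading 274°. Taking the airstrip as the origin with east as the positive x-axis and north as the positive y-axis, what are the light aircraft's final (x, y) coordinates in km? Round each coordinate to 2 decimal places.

(-3.71, -54.23)

Leg 1 (174°, 55.2 km): east 55.2 sin 174° = 5.77, north 55.2 cos 174° = -54.90
Leg 2 (274°, 9.5 km): east 9.5 sin 274° = -9.48, north 9.5 cos 274° = 0.66
Summing: -3.71 km east, -54.23 km north → (-3.71, -54.23).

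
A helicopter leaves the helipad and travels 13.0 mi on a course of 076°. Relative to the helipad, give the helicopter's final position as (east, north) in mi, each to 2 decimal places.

Leg 1 (076°, 13.0 mi): east 13.0 sin 76° = 12.61, north 13.0 cos 76° = 3.14
Summing: 12.61 mi east, 3.14 mi north → (12.61, 3.14).

(12.61, 3.14)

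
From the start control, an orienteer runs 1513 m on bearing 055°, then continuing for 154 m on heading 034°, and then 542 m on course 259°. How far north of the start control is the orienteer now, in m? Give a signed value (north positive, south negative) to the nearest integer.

892 m

Leg 1 (055°, 1513 m): east 1513 sin 55° = 1239.38, north 1513 cos 55° = 867.82
Leg 2 (034°, 154 m): east 154 sin 34° = 86.12, north 154 cos 34° = 127.67
Leg 3 (259°, 542 m): east 542 sin 259° = -532.04, north 542 cos 259° = -103.42
Net north component: 892.07 m.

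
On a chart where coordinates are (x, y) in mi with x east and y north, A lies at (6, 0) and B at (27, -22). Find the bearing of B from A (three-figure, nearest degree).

Δeast = 27 − 6 = 21.00; Δnorth = -22 − 0 = -22.00.
Bearing = atan2(Δeast, Δnorth) mod 360° = 136.33° ≈ 136°.

136°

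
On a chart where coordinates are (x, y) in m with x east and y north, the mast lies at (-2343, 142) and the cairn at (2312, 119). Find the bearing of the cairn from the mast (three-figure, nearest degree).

090°

Δeast = 2312 − -2343 = 4655.00; Δnorth = 119 − 142 = -23.00.
Bearing = atan2(Δeast, Δnorth) mod 360° = 90.28° ≈ 090°.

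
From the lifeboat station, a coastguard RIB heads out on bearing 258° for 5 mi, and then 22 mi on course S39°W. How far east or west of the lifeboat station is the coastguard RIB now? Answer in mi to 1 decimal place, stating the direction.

Leg 1 (258°, 5 mi): east 5 sin 258° = -4.89, north 5 cos 258° = -1.04
Leg 2 (S39°W, 22 mi): east 22 sin 219° = -13.85, north 22 cos 219° = -17.10
Net east component: -18.74 mi.

18.7 mi west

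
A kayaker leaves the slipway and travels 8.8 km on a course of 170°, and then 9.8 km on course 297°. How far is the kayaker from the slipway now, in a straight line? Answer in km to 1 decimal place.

Leg 1 (170°, 8.8 km): east 8.8 sin 170° = 1.53, north 8.8 cos 170° = -8.67
Leg 2 (297°, 9.8 km): east 9.8 sin 297° = -8.73, north 9.8 cos 297° = 4.45
Net: -7.20 east, -4.22 north. Distance = √((-7.20)² + (-4.22)²) = 8.347 km.

8.3 km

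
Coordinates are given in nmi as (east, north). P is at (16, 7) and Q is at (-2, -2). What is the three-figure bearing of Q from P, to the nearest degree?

Δeast = -2 − 16 = -18.00; Δnorth = -2 − 7 = -9.00.
Bearing = atan2(Δeast, Δnorth) mod 360° = 243.43° ≈ 243°.

243°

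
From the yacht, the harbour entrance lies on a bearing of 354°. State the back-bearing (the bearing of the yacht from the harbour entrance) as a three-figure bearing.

Back-bearing = 354° − 180° = 174°.

174°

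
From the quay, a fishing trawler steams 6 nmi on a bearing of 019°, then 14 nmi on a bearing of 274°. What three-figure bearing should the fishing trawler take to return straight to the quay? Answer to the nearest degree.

Leg 1 (019°, 6 nmi): east 6 sin 19° = 1.95, north 6 cos 19° = 5.67
Leg 2 (274°, 14 nmi): east 14 sin 274° = -13.97, north 14 cos 274° = 0.98
Net displacement: -12.01 east, 6.65 north. Direction back to start is (12.01, -6.65): bearing = atan2(12.01, -6.65) mod 360° = 118.97° ≈ 119°.

119°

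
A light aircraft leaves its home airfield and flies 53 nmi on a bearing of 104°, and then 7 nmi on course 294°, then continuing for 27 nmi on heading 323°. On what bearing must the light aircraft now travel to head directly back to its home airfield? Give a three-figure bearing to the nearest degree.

248°

Leg 1 (104°, 53 nmi): east 53 sin 104° = 51.43, north 53 cos 104° = -12.82
Leg 2 (294°, 7 nmi): east 7 sin 294° = -6.39, north 7 cos 294° = 2.85
Leg 3 (323°, 27 nmi): east 27 sin 323° = -16.25, north 27 cos 323° = 21.56
Net displacement: 28.78 east, 11.59 north. Direction back to start is (-28.78, -11.59): bearing = atan2(-28.78, -11.59) mod 360° = 248.07° ≈ 248°.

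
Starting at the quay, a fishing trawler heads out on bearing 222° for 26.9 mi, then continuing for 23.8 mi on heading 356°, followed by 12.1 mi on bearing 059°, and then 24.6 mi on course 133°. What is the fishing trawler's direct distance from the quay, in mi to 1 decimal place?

11.0 mi

Leg 1 (222°, 26.9 mi): east 26.9 sin 222° = -18.00, north 26.9 cos 222° = -19.99
Leg 2 (356°, 23.8 mi): east 23.8 sin 356° = -1.66, north 23.8 cos 356° = 23.74
Leg 3 (059°, 12.1 mi): east 12.1 sin 59° = 10.37, north 12.1 cos 59° = 6.23
Leg 4 (133°, 24.6 mi): east 24.6 sin 133° = 17.99, north 24.6 cos 133° = -16.78
Net: 8.70 east, -6.79 north. Distance = √((8.70)² + (-6.79)²) = 11.041 mi.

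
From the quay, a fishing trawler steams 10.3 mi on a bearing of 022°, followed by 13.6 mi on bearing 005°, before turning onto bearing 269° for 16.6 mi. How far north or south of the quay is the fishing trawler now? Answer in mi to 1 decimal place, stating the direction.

Leg 1 (022°, 10.3 mi): east 10.3 sin 22° = 3.86, north 10.3 cos 22° = 9.55
Leg 2 (005°, 13.6 mi): east 13.6 sin 5° = 1.19, north 13.6 cos 5° = 13.55
Leg 3 (269°, 16.6 mi): east 16.6 sin 269° = -16.60, north 16.6 cos 269° = -0.29
Net north component: 22.81 mi.

22.8 mi north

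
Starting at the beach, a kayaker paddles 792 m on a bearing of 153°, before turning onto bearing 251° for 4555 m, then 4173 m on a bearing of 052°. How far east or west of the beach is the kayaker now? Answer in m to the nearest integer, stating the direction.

Leg 1 (153°, 792 m): east 792 sin 153° = 359.56, north 792 cos 153° = -705.68
Leg 2 (251°, 4555 m): east 4555 sin 251° = -4306.84, north 4555 cos 251° = -1482.96
Leg 3 (052°, 4173 m): east 4173 sin 52° = 3288.37, north 4173 cos 52° = 2569.16
Net east component: -658.91 m.

659 m west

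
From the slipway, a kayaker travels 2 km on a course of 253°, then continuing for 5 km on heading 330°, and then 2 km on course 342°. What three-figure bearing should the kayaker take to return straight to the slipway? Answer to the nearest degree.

138°

Leg 1 (253°, 2 km): east 2 sin 253° = -1.91, north 2 cos 253° = -0.58
Leg 2 (330°, 5 km): east 5 sin 330° = -2.50, north 5 cos 330° = 4.33
Leg 3 (342°, 2 km): east 2 sin 342° = -0.62, north 2 cos 342° = 1.90
Net displacement: -5.03 east, 5.65 north. Direction back to start is (5.03, -5.65): bearing = atan2(5.03, -5.65) mod 360° = 138.31° ≈ 138°.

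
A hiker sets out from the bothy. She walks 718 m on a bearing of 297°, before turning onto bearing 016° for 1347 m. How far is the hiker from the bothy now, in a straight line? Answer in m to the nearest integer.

Leg 1 (297°, 718 m): east 718 sin 297° = -639.74, north 718 cos 297° = 325.97
Leg 2 (016°, 1347 m): east 1347 sin 16° = 371.28, north 1347 cos 16° = 1294.82
Net: -268.46 east, 1620.78 north. Distance = √((-268.46)² + (1620.78)²) = 1642.867 m.

1643 m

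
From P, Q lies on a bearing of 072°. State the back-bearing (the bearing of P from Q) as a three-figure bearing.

252°

Back-bearing = 072° + 180° = 252°.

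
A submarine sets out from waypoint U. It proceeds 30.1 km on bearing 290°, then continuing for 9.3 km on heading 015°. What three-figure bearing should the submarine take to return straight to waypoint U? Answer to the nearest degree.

127°

Leg 1 (290°, 30.1 km): east 30.1 sin 290° = -28.28, north 30.1 cos 290° = 10.29
Leg 2 (015°, 9.3 km): east 9.3 sin 15° = 2.41, north 9.3 cos 15° = 8.98
Net displacement: -25.88 east, 19.28 north. Direction back to start is (25.88, -19.28): bearing = atan2(25.88, -19.28) mod 360° = 126.68° ≈ 127°.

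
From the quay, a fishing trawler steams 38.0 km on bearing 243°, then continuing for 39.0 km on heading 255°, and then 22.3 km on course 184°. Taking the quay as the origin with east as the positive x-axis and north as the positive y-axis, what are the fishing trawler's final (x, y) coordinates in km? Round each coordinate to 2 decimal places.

Leg 1 (243°, 38.0 km): east 38.0 sin 243° = -33.86, north 38.0 cos 243° = -17.25
Leg 2 (255°, 39.0 km): east 39.0 sin 255° = -37.67, north 39.0 cos 255° = -10.09
Leg 3 (184°, 22.3 km): east 22.3 sin 184° = -1.56, north 22.3 cos 184° = -22.25
Summing: -73.08 km east, -49.59 km north → (-73.08, -49.59).

(-73.08, -49.59)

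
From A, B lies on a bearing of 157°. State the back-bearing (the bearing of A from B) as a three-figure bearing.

337°

Back-bearing = 157° + 180° = 337°.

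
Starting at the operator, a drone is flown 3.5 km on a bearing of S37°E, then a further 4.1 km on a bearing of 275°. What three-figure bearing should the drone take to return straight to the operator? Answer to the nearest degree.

Leg 1 (S37°E, 3.5 km): east 3.5 sin 143° = 2.11, north 3.5 cos 143° = -2.80
Leg 2 (275°, 4.1 km): east 4.1 sin 275° = -4.08, north 4.1 cos 275° = 0.36
Net displacement: -1.98 east, -2.44 north. Direction back to start is (1.98, 2.44): bearing = atan2(1.98, 2.44) mod 360° = 39.06° ≈ 039°.

039°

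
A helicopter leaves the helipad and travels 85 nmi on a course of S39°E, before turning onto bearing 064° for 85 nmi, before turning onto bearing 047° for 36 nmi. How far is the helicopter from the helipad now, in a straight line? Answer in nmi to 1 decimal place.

156.3 nmi

Leg 1 (S39°E, 85 nmi): east 85 sin 141° = 53.49, north 85 cos 141° = -66.06
Leg 2 (064°, 85 nmi): east 85 sin 64° = 76.40, north 85 cos 64° = 37.26
Leg 3 (047°, 36 nmi): east 36 sin 47° = 26.33, north 36 cos 47° = 24.55
Net: 156.22 east, -4.24 north. Distance = √((156.22)² + (-4.24)²) = 156.276 nmi.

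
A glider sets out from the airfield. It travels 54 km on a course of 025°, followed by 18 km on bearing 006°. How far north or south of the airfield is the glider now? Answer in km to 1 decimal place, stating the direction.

66.8 km north

Leg 1 (025°, 54 km): east 54 sin 25° = 22.82, north 54 cos 25° = 48.94
Leg 2 (006°, 18 km): east 18 sin 6° = 1.88, north 18 cos 6° = 17.90
Net north component: 66.84 km.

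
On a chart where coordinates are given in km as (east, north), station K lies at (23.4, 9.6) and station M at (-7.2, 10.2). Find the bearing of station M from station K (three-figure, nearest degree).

Δeast = -7.2 − 23.4 = -30.60; Δnorth = 10.2 − 9.6 = 0.60.
Bearing = atan2(Δeast, Δnorth) mod 360° = 271.12° ≈ 271°.

271°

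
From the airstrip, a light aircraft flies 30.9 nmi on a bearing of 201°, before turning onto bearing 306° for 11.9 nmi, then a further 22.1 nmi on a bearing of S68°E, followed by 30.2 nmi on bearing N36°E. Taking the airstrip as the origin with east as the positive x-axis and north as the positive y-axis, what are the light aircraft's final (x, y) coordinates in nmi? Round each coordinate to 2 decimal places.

Leg 1 (201°, 30.9 nmi): east 30.9 sin 201° = -11.07, north 30.9 cos 201° = -28.85
Leg 2 (306°, 11.9 nmi): east 11.9 sin 306° = -9.63, north 11.9 cos 306° = 6.99
Leg 3 (S68°E, 22.1 nmi): east 22.1 sin 112° = 20.49, north 22.1 cos 112° = -8.28
Leg 4 (N36°E, 30.2 nmi): east 30.2 sin 36° = 17.75, north 30.2 cos 36° = 24.43
Summing: 17.54 nmi east, -5.70 nmi north → (17.54, -5.70).

(17.54, -5.70)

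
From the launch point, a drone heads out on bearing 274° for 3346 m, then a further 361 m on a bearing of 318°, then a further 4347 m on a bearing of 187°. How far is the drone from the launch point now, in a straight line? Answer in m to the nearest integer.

5606 m

Leg 1 (274°, 3346 m): east 3346 sin 274° = -3337.85, north 3346 cos 274° = 233.41
Leg 2 (318°, 361 m): east 361 sin 318° = -241.56, north 361 cos 318° = 268.28
Leg 3 (187°, 4347 m): east 4347 sin 187° = -529.77, north 4347 cos 187° = -4314.60
Net: -4109.17 east, -3812.92 north. Distance = √((-4109.17)² + (-3812.92)²) = 5605.679 m.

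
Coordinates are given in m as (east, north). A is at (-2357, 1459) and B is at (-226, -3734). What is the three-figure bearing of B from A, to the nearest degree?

158°

Δeast = -226 − -2357 = 2131.00; Δnorth = -3734 − 1459 = -5193.00.
Bearing = atan2(Δeast, Δnorth) mod 360° = 157.69° ≈ 158°.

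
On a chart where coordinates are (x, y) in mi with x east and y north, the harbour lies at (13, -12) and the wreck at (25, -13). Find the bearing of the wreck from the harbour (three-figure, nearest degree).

095°

Δeast = 25 − 13 = 12.00; Δnorth = -13 − -12 = -1.00.
Bearing = atan2(Δeast, Δnorth) mod 360° = 94.76° ≈ 095°.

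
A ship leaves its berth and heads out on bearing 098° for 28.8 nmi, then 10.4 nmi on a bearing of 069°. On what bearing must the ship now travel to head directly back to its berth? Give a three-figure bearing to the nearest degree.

270°

Leg 1 (098°, 28.8 nmi): east 28.8 sin 98° = 28.52, north 28.8 cos 98° = -4.01
Leg 2 (069°, 10.4 nmi): east 10.4 sin 69° = 9.71, north 10.4 cos 69° = 3.73
Net displacement: 38.23 east, -0.28 north. Direction back to start is (-38.23, 0.28): bearing = atan2(-38.23, 0.28) mod 360° = 270.42° ≈ 270°.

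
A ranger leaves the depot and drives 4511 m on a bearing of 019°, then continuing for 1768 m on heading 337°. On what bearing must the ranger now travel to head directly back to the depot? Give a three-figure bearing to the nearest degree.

Leg 1 (019°, 4511 m): east 4511 sin 19° = 1468.64, north 4511 cos 19° = 4265.23
Leg 2 (337°, 1768 m): east 1768 sin 337° = -690.81, north 1768 cos 337° = 1627.45
Net displacement: 777.83 east, 5892.69 north. Direction back to start is (-777.83, -5892.69): bearing = atan2(-777.83, -5892.69) mod 360° = 187.52° ≈ 188°.

188°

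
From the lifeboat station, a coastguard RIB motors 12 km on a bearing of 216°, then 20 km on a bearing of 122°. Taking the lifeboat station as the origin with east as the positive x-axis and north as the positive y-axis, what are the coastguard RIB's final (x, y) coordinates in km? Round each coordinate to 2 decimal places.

Leg 1 (216°, 12 km): east 12 sin 216° = -7.05, north 12 cos 216° = -9.71
Leg 2 (122°, 20 km): east 20 sin 122° = 16.96, north 20 cos 122° = -10.60
Summing: 9.91 km east, -20.31 km north → (9.91, -20.31).

(9.91, -20.31)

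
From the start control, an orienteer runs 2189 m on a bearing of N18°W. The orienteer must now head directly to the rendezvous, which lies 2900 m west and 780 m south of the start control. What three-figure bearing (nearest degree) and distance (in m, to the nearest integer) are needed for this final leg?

218°, 3624 m

Leg 1 (N18°W, 2189 m): east 2189 sin 342° = -676.44, north 2189 cos 342° = 2081.86
Current position: (-676.44, 2081.86). Target: (-2900, -780). Remaining: Δeast = -2223.56, Δnorth = -2861.86.
Bearing = atan2(-2223.56, -2861.86) mod 360° = 217.85°; distance = √((-2223.56)² + (-2861.86)²) = 3624.153 m.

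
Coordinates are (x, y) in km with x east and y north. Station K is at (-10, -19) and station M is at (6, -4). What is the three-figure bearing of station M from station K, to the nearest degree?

047°

Δeast = 6 − -10 = 16.00; Δnorth = -4 − -19 = 15.00.
Bearing = atan2(Δeast, Δnorth) mod 360° = 46.85° ≈ 047°.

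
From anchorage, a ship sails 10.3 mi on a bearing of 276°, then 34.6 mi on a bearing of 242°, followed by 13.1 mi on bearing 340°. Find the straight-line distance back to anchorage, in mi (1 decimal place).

45.4 mi

Leg 1 (276°, 10.3 mi): east 10.3 sin 276° = -10.24, north 10.3 cos 276° = 1.08
Leg 2 (242°, 34.6 mi): east 34.6 sin 242° = -30.55, north 34.6 cos 242° = -16.24
Leg 3 (340°, 13.1 mi): east 13.1 sin 340° = -4.48, north 13.1 cos 340° = 12.31
Net: -45.27 east, -2.86 north. Distance = √((-45.27)² + (-2.86)²) = 45.364 mi.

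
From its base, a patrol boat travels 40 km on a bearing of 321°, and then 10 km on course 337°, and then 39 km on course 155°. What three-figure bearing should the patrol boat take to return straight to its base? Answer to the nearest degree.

Leg 1 (321°, 40 km): east 40 sin 321° = -25.17, north 40 cos 321° = 31.09
Leg 2 (337°, 10 km): east 10 sin 337° = -3.91, north 10 cos 337° = 9.21
Leg 3 (155°, 39 km): east 39 sin 155° = 16.48, north 39 cos 155° = -35.35
Net displacement: -12.60 east, 4.94 north. Direction back to start is (12.60, -4.94): bearing = atan2(12.60, -4.94) mod 360° = 111.43° ≈ 111°.

111°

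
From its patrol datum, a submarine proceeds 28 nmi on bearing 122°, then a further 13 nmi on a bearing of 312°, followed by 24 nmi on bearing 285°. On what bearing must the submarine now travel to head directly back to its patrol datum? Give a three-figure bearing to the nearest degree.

Leg 1 (122°, 28 nmi): east 28 sin 122° = 23.75, north 28 cos 122° = -14.84
Leg 2 (312°, 13 nmi): east 13 sin 312° = -9.66, north 13 cos 312° = 8.70
Leg 3 (285°, 24 nmi): east 24 sin 285° = -23.18, north 24 cos 285° = 6.21
Net displacement: -9.10 east, 0.07 north. Direction back to start is (9.10, -0.07): bearing = atan2(9.10, -0.07) mod 360° = 90.46° ≈ 090°.

090°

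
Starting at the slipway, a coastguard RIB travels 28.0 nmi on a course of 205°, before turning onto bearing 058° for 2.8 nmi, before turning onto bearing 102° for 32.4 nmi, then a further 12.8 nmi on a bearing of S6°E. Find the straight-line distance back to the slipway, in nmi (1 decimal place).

49.4 nmi

Leg 1 (205°, 28.0 nmi): east 28.0 sin 205° = -11.83, north 28.0 cos 205° = -25.38
Leg 2 (058°, 2.8 nmi): east 2.8 sin 58° = 2.37, north 2.8 cos 58° = 1.48
Leg 3 (102°, 32.4 nmi): east 32.4 sin 102° = 31.69, north 32.4 cos 102° = -6.74
Leg 4 (S6°E, 12.8 nmi): east 12.8 sin 174° = 1.34, north 12.8 cos 174° = -12.73
Net: 23.57 east, -43.36 north. Distance = √((23.57)² + (-43.36)²) = 49.352 nmi.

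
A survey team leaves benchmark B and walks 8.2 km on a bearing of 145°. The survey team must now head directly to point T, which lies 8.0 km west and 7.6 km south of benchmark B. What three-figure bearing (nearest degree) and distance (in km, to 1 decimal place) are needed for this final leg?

266°, 12.7 km

Leg 1 (145°, 8.2 km): east 8.2 sin 145° = 4.70, north 8.2 cos 145° = -6.72
Current position: (4.70, -6.72). Target: (-8.0, -7.6). Remaining: Δeast = -12.70, Δnorth = -0.88.
Bearing = atan2(-12.70, -0.88) mod 360° = 266.02°; distance = √((-12.70)² + (-0.88)²) = 12.734 km.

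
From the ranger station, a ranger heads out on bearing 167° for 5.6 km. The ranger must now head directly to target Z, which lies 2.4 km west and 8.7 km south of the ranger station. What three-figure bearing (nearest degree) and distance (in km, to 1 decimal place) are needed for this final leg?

Leg 1 (167°, 5.6 km): east 5.6 sin 167° = 1.26, north 5.6 cos 167° = -5.46
Current position: (1.26, -5.46). Target: (-2.4, -8.7). Remaining: Δeast = -3.66, Δnorth = -3.24.
Bearing = atan2(-3.66, -3.24) mod 360° = 228.45°; distance = √((-3.66)² + (-3.24)²) = 4.890 km.

228°, 4.9 km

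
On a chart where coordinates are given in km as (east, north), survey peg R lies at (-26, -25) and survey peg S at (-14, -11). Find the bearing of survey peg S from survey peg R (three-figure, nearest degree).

041°

Δeast = -14 − -26 = 12.00; Δnorth = -11 − -25 = 14.00.
Bearing = atan2(Δeast, Δnorth) mod 360° = 40.60° ≈ 041°.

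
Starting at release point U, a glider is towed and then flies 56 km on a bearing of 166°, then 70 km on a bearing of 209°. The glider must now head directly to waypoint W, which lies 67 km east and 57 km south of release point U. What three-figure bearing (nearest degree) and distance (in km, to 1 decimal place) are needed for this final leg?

Leg 1 (166°, 56 km): east 56 sin 166° = 13.55, north 56 cos 166° = -54.34
Leg 2 (209°, 70 km): east 70 sin 209° = -33.94, north 70 cos 209° = -61.22
Current position: (-20.39, -115.56). Target: (67, -57). Remaining: Δeast = 87.39, Δnorth = 58.56.
Bearing = atan2(87.39, 58.56) mod 360° = 56.17°; distance = √((87.39)² + (58.56)²) = 105.196 km.

056°, 105.2 km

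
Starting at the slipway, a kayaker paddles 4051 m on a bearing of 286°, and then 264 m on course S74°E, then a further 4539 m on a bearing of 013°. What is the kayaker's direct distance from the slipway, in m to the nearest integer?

Leg 1 (286°, 4051 m): east 4051 sin 286° = -3894.07, north 4051 cos 286° = 1116.61
Leg 2 (S74°E, 264 m): east 264 sin 106° = 253.77, north 264 cos 106° = -72.77
Leg 3 (013°, 4539 m): east 4539 sin 13° = 1021.05, north 4539 cos 13° = 4422.67
Net: -2619.25 east, 5466.50 north. Distance = √((-2619.25)² + (5466.50)²) = 6061.610 m.

6062 m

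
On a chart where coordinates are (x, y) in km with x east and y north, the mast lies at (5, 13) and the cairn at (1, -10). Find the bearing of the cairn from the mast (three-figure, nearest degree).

Δeast = 1 − 5 = -4.00; Δnorth = -10 − 13 = -23.00.
Bearing = atan2(Δeast, Δnorth) mod 360° = 189.87° ≈ 190°.

190°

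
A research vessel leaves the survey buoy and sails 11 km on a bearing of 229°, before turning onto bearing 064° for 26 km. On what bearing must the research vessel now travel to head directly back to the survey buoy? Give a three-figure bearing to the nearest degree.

Leg 1 (229°, 11 km): east 11 sin 229° = -8.30, north 11 cos 229° = -7.22
Leg 2 (064°, 26 km): east 26 sin 64° = 23.37, north 26 cos 64° = 11.40
Net displacement: 15.07 east, 4.18 north. Direction back to start is (-15.07, -4.18): bearing = atan2(-15.07, -4.18) mod 360° = 254.49° ≈ 254°.

254°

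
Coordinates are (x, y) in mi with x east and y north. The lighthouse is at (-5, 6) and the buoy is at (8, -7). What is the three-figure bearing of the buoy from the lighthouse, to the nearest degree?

135°

Δeast = 8 − -5 = 13.00; Δnorth = -7 − 6 = -13.00.
Bearing = atan2(Δeast, Δnorth) mod 360° = 135.00° ≈ 135°.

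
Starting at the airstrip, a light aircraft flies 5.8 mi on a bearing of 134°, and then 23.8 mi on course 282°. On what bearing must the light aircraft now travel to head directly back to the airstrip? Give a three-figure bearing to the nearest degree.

Leg 1 (134°, 5.8 mi): east 5.8 sin 134° = 4.17, north 5.8 cos 134° = -4.03
Leg 2 (282°, 23.8 mi): east 23.8 sin 282° = -23.28, north 23.8 cos 282° = 4.95
Net displacement: -19.11 east, 0.92 north. Direction back to start is (19.11, -0.92): bearing = atan2(19.11, -0.92) mod 360° = 92.75° ≈ 093°.

093°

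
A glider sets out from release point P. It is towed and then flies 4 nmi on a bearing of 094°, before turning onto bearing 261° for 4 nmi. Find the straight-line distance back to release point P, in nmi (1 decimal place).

0.9 nmi

Leg 1 (094°, 4 nmi): east 4 sin 94° = 3.99, north 4 cos 94° = -0.28
Leg 2 (261°, 4 nmi): east 4 sin 261° = -3.95, north 4 cos 261° = -0.63
Net: 0.04 east, -0.90 north. Distance = √((0.04)² + (-0.90)²) = 0.906 nmi.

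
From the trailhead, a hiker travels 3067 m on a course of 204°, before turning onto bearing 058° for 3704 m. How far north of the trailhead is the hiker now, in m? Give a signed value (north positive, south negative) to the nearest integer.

Leg 1 (204°, 3067 m): east 3067 sin 204° = -1247.46, north 3067 cos 204° = -2801.84
Leg 2 (058°, 3704 m): east 3704 sin 58° = 3141.17, north 3704 cos 58° = 1962.82
Net north component: -839.02 m.

-839 m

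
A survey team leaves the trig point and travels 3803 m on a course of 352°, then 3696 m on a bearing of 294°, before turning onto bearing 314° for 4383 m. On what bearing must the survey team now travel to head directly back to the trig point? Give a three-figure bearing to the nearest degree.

Leg 1 (352°, 3803 m): east 3803 sin 352° = -529.28, north 3803 cos 352° = 3765.99
Leg 2 (294°, 3696 m): east 3696 sin 294° = -3376.46, north 3696 cos 294° = 1503.30
Leg 3 (314°, 4383 m): east 4383 sin 314° = -3152.87, north 4383 cos 314° = 3044.69
Net displacement: -7058.61 east, 8313.98 north. Direction back to start is (7058.61, -8313.98): bearing = atan2(7058.61, -8313.98) mod 360° = 139.67° ≈ 140°.

140°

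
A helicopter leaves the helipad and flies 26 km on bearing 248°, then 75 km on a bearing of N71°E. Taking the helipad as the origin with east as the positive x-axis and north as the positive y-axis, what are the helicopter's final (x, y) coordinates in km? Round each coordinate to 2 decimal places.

(46.81, 14.68)

Leg 1 (248°, 26 km): east 26 sin 248° = -24.11, north 26 cos 248° = -9.74
Leg 2 (N71°E, 75 km): east 75 sin 71° = 70.91, north 75 cos 71° = 24.42
Summing: 46.81 km east, 14.68 km north → (46.81, 14.68).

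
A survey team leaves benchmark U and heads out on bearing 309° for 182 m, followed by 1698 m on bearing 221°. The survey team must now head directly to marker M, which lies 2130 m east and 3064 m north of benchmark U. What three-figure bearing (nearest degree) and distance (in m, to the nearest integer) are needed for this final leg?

039°, 5419 m

Leg 1 (309°, 182 m): east 182 sin 309° = -141.44, north 182 cos 309° = 114.54
Leg 2 (221°, 1698 m): east 1698 sin 221° = -1113.99, north 1698 cos 221° = -1281.50
Current position: (-1255.43, -1166.96). Target: (2130, 3064). Remaining: Δeast = 3385.43, Δnorth = 4230.96.
Bearing = atan2(3385.43, 4230.96) mod 360° = 38.67°; distance = √((3385.43)² + (4230.96)²) = 5418.686 m.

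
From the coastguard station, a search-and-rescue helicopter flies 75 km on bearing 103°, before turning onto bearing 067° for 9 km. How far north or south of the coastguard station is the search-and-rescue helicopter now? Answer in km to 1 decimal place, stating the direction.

13.4 km south

Leg 1 (103°, 75 km): east 75 sin 103° = 73.08, north 75 cos 103° = -16.87
Leg 2 (067°, 9 km): east 9 sin 67° = 8.28, north 9 cos 67° = 3.52
Net north component: -13.35 km.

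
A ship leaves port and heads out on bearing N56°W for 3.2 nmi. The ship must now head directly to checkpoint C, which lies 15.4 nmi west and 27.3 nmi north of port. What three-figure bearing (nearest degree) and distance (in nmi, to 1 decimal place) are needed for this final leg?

Leg 1 (N56°W, 3.2 nmi): east 3.2 sin 304° = -2.65, north 3.2 cos 304° = 1.79
Current position: (-2.65, 1.79). Target: (-15.4, 27.3). Remaining: Δeast = -12.75, Δnorth = 25.51.
Bearing = atan2(-12.75, 25.51) mod 360° = 333.45°; distance = √((-12.75)² + (25.51)²) = 28.518 nmi.

333°, 28.5 nmi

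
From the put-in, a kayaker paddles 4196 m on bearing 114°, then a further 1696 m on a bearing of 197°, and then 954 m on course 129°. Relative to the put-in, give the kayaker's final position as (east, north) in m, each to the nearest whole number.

Leg 1 (114°, 4196 m): east 4196 sin 114° = 3833.24, north 4196 cos 114° = -1706.67
Leg 2 (197°, 1696 m): east 1696 sin 197° = -495.86, north 1696 cos 197° = -1621.89
Leg 3 (129°, 954 m): east 954 sin 129° = 741.40, north 954 cos 129° = -600.37
Summing: 4078.77 m east, -3928.93 m north → (4079, -3929).

(4079, -3929)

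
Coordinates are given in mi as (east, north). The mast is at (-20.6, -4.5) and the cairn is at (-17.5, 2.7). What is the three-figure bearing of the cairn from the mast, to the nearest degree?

023°

Δeast = -17.5 − -20.6 = 3.10; Δnorth = 2.7 − -4.5 = 7.20.
Bearing = atan2(Δeast, Δnorth) mod 360° = 23.29° ≈ 023°.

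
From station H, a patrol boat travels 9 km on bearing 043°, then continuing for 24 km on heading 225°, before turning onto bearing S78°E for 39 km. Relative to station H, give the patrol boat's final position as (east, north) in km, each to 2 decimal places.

(27.32, -18.50)

Leg 1 (043°, 9 km): east 9 sin 43° = 6.14, north 9 cos 43° = 6.58
Leg 2 (225°, 24 km): east 24 sin 225° = -16.97, north 24 cos 225° = -16.97
Leg 3 (S78°E, 39 km): east 39 sin 102° = 38.15, north 39 cos 102° = -8.11
Summing: 27.32 km east, -18.50 km north → (27.32, -18.50).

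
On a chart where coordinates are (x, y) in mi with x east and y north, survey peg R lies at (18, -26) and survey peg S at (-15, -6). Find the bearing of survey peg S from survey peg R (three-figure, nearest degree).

Δeast = -15 − 18 = -33.00; Δnorth = -6 − -26 = 20.00.
Bearing = atan2(Δeast, Δnorth) mod 360° = 301.22° ≈ 301°.

301°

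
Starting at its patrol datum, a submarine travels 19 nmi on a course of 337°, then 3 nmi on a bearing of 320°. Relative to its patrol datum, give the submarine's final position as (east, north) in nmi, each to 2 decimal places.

(-9.35, 19.79)

Leg 1 (337°, 19 nmi): east 19 sin 337° = -7.42, north 19 cos 337° = 17.49
Leg 2 (320°, 3 nmi): east 3 sin 320° = -1.93, north 3 cos 320° = 2.30
Summing: -9.35 nmi east, 19.79 nmi north → (-9.35, 19.79).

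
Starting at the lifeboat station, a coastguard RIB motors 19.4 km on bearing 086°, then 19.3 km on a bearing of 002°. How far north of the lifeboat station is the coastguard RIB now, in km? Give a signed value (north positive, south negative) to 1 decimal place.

Leg 1 (086°, 19.4 km): east 19.4 sin 86° = 19.35, north 19.4 cos 86° = 1.35
Leg 2 (002°, 19.3 km): east 19.3 sin 2° = 0.67, north 19.3 cos 2° = 19.29
Net north component: 20.64 km.

20.6 km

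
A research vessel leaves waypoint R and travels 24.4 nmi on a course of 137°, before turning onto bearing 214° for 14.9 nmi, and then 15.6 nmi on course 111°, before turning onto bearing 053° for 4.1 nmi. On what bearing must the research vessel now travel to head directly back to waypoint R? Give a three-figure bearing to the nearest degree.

Leg 1 (137°, 24.4 nmi): east 24.4 sin 137° = 16.64, north 24.4 cos 137° = -17.85
Leg 2 (214°, 14.9 nmi): east 14.9 sin 214° = -8.33, north 14.9 cos 214° = -12.35
Leg 3 (111°, 15.6 nmi): east 15.6 sin 111° = 14.56, north 15.6 cos 111° = -5.59
Leg 4 (053°, 4.1 nmi): east 4.1 sin 53° = 3.27, north 4.1 cos 53° = 2.47
Net displacement: 26.15 east, -33.32 north. Direction back to start is (-26.15, 33.32): bearing = atan2(-26.15, 33.32) mod 360° = 321.88° ≈ 322°.

322°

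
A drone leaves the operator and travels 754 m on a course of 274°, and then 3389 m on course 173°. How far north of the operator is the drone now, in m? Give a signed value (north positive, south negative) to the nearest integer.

Leg 1 (274°, 754 m): east 754 sin 274° = -752.16, north 754 cos 274° = 52.60
Leg 2 (173°, 3389 m): east 3389 sin 173° = 413.02, north 3389 cos 173° = -3363.74
Net north component: -3311.14 m.

-3311 m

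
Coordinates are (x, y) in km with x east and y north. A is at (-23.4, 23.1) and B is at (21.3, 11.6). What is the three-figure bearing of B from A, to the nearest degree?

Δeast = 21.3 − -23.4 = 44.70; Δnorth = 11.6 − 23.1 = -11.50.
Bearing = atan2(Δeast, Δnorth) mod 360° = 104.43° ≈ 104°.

104°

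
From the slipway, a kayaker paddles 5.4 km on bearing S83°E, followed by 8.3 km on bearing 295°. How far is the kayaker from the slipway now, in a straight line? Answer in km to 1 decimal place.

Leg 1 (S83°E, 5.4 km): east 5.4 sin 97° = 5.36, north 5.4 cos 97° = -0.66
Leg 2 (295°, 8.3 km): east 8.3 sin 295° = -7.52, north 8.3 cos 295° = 3.51
Net: -2.16 east, 2.85 north. Distance = √((-2.16)² + (2.85)²) = 3.577 km.

3.6 km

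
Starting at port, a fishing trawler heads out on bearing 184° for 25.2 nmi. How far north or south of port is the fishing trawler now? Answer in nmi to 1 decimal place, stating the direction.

Leg 1 (184°, 25.2 nmi): east 25.2 sin 184° = -1.76, north 25.2 cos 184° = -25.14
Net north component: -25.14 nmi.

25.1 nmi south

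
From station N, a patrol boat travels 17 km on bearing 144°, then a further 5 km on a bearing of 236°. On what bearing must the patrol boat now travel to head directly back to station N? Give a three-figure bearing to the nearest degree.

341°

Leg 1 (144°, 17 km): east 17 sin 144° = 9.99, north 17 cos 144° = -13.75
Leg 2 (236°, 5 km): east 5 sin 236° = -4.15, north 5 cos 236° = -2.80
Net displacement: 5.85 east, -16.55 north. Direction back to start is (-5.85, 16.55): bearing = atan2(-5.85, 16.55) mod 360° = 340.54° ≈ 341°.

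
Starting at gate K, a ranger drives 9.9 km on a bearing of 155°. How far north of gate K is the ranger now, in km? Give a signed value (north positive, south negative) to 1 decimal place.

Leg 1 (155°, 9.9 km): east 9.9 sin 155° = 4.18, north 9.9 cos 155° = -8.97
Net north component: -8.97 km.

-9.0 km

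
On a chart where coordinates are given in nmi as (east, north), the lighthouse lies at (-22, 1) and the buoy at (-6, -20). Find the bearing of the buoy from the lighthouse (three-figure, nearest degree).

143°

Δeast = -6 − -22 = 16.00; Δnorth = -20 − 1 = -21.00.
Bearing = atan2(Δeast, Δnorth) mod 360° = 142.70° ≈ 143°.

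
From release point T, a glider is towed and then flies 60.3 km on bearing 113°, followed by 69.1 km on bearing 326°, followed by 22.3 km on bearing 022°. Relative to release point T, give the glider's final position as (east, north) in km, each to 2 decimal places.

(25.22, 54.40)

Leg 1 (113°, 60.3 km): east 60.3 sin 113° = 55.51, north 60.3 cos 113° = -23.56
Leg 2 (326°, 69.1 km): east 69.1 sin 326° = -38.64, north 69.1 cos 326° = 57.29
Leg 3 (022°, 22.3 km): east 22.3 sin 22° = 8.35, north 22.3 cos 22° = 20.68
Summing: 25.22 km east, 54.40 km north → (25.22, 54.40).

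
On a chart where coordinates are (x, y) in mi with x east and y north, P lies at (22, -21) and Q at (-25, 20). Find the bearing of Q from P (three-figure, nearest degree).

311°

Δeast = -25 − 22 = -47.00; Δnorth = 20 − -21 = 41.00.
Bearing = atan2(Δeast, Δnorth) mod 360° = 311.10° ≈ 311°.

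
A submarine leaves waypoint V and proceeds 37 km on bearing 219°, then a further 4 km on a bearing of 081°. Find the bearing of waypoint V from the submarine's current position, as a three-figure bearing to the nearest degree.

Leg 1 (219°, 37 km): east 37 sin 219° = -23.28, north 37 cos 219° = -28.75
Leg 2 (081°, 4 km): east 4 sin 81° = 3.95, north 4 cos 81° = 0.63
Net displacement: -19.33 east, -28.13 north. Direction back to start is (19.33, 28.13): bearing = atan2(19.33, 28.13) mod 360° = 34.50° ≈ 035°.

035°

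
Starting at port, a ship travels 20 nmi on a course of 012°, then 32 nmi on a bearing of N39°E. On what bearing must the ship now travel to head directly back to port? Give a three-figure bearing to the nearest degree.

Leg 1 (012°, 20 nmi): east 20 sin 12° = 4.16, north 20 cos 12° = 19.56
Leg 2 (N39°E, 32 nmi): east 32 sin 39° = 20.14, north 32 cos 39° = 24.87
Net displacement: 24.30 east, 44.43 north. Direction back to start is (-24.30, -44.43): bearing = atan2(-24.30, -44.43) mod 360° = 208.67° ≈ 209°.

209°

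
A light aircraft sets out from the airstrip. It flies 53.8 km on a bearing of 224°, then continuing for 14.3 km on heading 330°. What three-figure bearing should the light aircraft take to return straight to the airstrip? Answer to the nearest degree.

Leg 1 (224°, 53.8 km): east 53.8 sin 224° = -37.37, north 53.8 cos 224° = -38.70
Leg 2 (330°, 14.3 km): east 14.3 sin 330° = -7.15, north 14.3 cos 330° = 12.38
Net displacement: -44.52 east, -26.32 north. Direction back to start is (44.52, 26.32): bearing = atan2(44.52, 26.32) mod 360° = 59.41° ≈ 059°.

059°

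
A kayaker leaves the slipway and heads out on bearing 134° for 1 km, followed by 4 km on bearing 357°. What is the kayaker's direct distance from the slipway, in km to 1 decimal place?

3.3 km

Leg 1 (134°, 1 km): east 1 sin 134° = 0.72, north 1 cos 134° = -0.69
Leg 2 (357°, 4 km): east 4 sin 357° = -0.21, north 4 cos 357° = 3.99
Net: 0.51 east, 3.30 north. Distance = √((0.51)² + (3.30)²) = 3.339 km.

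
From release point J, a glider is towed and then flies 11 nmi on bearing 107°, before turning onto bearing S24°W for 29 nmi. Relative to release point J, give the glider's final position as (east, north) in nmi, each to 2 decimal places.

(-1.28, -29.71)

Leg 1 (107°, 11 nmi): east 11 sin 107° = 10.52, north 11 cos 107° = -3.22
Leg 2 (S24°W, 29 nmi): east 29 sin 204° = -11.80, north 29 cos 204° = -26.49
Summing: -1.28 nmi east, -29.71 nmi north → (-1.28, -29.71).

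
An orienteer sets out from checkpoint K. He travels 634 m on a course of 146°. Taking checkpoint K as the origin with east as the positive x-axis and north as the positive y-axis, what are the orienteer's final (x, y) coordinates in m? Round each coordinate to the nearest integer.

Leg 1 (146°, 634 m): east 634 sin 146° = 354.53, north 634 cos 146° = -525.61
Summing: 354.53 m east, -525.61 m north → (355, -526).

(355, -526)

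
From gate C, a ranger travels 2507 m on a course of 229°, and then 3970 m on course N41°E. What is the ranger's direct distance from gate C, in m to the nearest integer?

1528 m

Leg 1 (229°, 2507 m): east 2507 sin 229° = -1892.06, north 2507 cos 229° = -1644.74
Leg 2 (N41°E, 3970 m): east 3970 sin 41° = 2604.55, north 3970 cos 41° = 2996.20
Net: 712.50 east, 1351.46 north. Distance = √((712.50)² + (1351.46)²) = 1527.772 m.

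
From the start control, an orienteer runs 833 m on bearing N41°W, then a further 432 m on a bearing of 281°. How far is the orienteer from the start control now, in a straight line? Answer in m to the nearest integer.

1203 m

Leg 1 (N41°W, 833 m): east 833 sin 319° = -546.50, north 833 cos 319° = 628.67
Leg 2 (281°, 432 m): east 432 sin 281° = -424.06, north 432 cos 281° = 82.43
Net: -970.56 east, 711.10 north. Distance = √((-970.56)² + (711.10)²) = 1203.185 m.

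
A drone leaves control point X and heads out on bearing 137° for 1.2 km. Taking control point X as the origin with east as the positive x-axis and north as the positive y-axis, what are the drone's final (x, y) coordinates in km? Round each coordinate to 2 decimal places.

(0.82, -0.88)

Leg 1 (137°, 1.2 km): east 1.2 sin 137° = 0.82, north 1.2 cos 137° = -0.88
Summing: 0.82 km east, -0.88 km north → (0.82, -0.88).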